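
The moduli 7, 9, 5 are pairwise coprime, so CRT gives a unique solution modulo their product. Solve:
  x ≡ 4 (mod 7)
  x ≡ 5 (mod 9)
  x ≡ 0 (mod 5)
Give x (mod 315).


Moduli 7, 9, 5 are pairwise coprime; by CRT there is a unique solution modulo M = 7 · 9 · 5 = 315.
Solve pairwise, accumulating the modulus:
  Start with x ≡ 4 (mod 7).
  Combine with x ≡ 5 (mod 9): since gcd(7, 9) = 1, we get a unique residue mod 63.
    Write x = 4 + 7·t and substitute into x ≡ 5 (mod 9): 7·t ≡ 5 − 4 = 1 (mod 9).
    The inverse of 7 mod 9 is 4 (since 7·4 = 28 = 3·9 + 1), so t ≡ 4·1 = 4 ≡ 4 (mod 9).
    Then x = 4 + 7·4 = 32, valid modulo lcm(7, 9) = 63: x ≡ 32 (mod 63).
  Combine with x ≡ 0 (mod 5): since gcd(63, 5) = 1, we get a unique residue mod 315.
    Write x = 32 + 63·t and substitute into x ≡ 0 (mod 5): 63·t ≡ 0 − 32 = -32 (mod 5).
    Reduce coefficients mod 5: 3·t ≡ 3 (mod 5).
    The inverse of 3 mod 5 is 2 (since 3·2 = 6 = 1·5 + 1), so t ≡ 2·3 = 6 ≡ 1 (mod 5).
    Then x = 32 + 63·1 = 95, valid modulo lcm(63, 5) = 315: x ≡ 95 (mod 315).
Verify: 95 mod 7 = 4 ✓, 95 mod 9 = 5 ✓, 95 mod 5 = 0 ✓.

x ≡ 95 (mod 315).


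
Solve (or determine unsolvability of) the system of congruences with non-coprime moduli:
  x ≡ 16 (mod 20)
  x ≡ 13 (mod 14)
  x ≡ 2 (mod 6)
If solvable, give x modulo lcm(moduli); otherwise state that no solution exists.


Moduli 20, 14, 6 are not pairwise coprime, so CRT works modulo lcm(m_i) when all pairwise compatibility conditions hold.
Pairwise compatibility: gcd(m_i, m_j) must divide a_i - a_j for every pair.
Merge one congruence at a time:
  Start: x ≡ 16 (mod 20).
  Combine with x ≡ 13 (mod 14): gcd(20, 14) = 2, and 13 - 16 = -3 is NOT divisible by 2.
    ⇒ system is inconsistent (no integer solution).

No solution (the system is inconsistent).


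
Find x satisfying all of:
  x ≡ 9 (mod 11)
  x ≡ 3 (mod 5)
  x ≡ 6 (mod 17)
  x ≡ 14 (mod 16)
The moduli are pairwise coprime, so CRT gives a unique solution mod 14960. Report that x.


Product of moduli M = 11 · 5 · 17 · 16 = 14960.
Merge one congruence at a time:
  Start: x ≡ 9 (mod 11).
  Combine with x ≡ 3 (mod 5); new modulus lcm = 55.
    Write x = 9 + 11·t and substitute into x ≡ 3 (mod 5): 11·t ≡ 3 − 9 = -6 (mod 5).
    Reduce coefficients mod 5: 1·t ≡ 4 (mod 5).
    So t ≡ 4 (mod 5).
    Then x = 9 + 11·4 = 53, valid modulo lcm(11, 5) = 55: x ≡ 53 (mod 55).
  Combine with x ≡ 6 (mod 17); new modulus lcm = 935.
    Write x = 53 + 55·t and substitute into x ≡ 6 (mod 17): 55·t ≡ 6 − 53 = -47 (mod 17).
    Reduce coefficients mod 17: 4·t ≡ 4 (mod 17).
    The inverse of 4 mod 17 is 13 (since 4·13 = 52 = 3·17 + 1), so t ≡ 13·4 = 52 ≡ 1 (mod 17).
    Then x = 53 + 55·1 = 108, valid modulo lcm(55, 17) = 935: x ≡ 108 (mod 935).
  Combine with x ≡ 14 (mod 16); new modulus lcm = 14960.
    Write x = 108 + 935·t and substitute into x ≡ 14 (mod 16): 935·t ≡ 14 − 108 = -94 (mod 16).
    Reduce coefficients mod 16: 7·t ≡ 2 (mod 16).
    The inverse of 7 mod 16 is 7 (since 7·7 = 49 = 3·16 + 1), so t ≡ 7·2 = 14 ≡ 14 (mod 16).
    Then x = 108 + 935·14 = 13198, valid modulo lcm(935, 16) = 14960: x ≡ 13198 (mod 14960).
Verify against each original: 13198 mod 11 = 9, 13198 mod 5 = 3, 13198 mod 17 = 6, 13198 mod 16 = 14.

x ≡ 13198 (mod 14960).


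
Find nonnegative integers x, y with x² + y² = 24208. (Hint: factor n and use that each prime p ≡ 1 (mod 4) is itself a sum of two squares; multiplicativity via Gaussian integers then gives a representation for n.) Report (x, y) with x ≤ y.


Step 1: Factor n = 24208 = 2^4 · 17 · 89.
Step 2: Check the mod-4 condition on each prime factor: 2 = 2 (special); 17 ≡ 1 (mod 4), exponent 1; 89 ≡ 1 (mod 4), exponent 1.
All primes ≡ 3 (mod 4) appear to even exponent (or don't appear), so by the two-squares theorem n IS expressible as a sum of two squares.
Step 3: Build a representation. Group n = k² · m with k = 4 and m = 17 · 89 = 1513 (a product of primes ≡ 1 (mod 4)); a representation of m scales to one of n via (k·x)² + (k·y)² = k²(x² + y²). Each prime p ≡ 1 (mod 4) is itself a sum of two squares; find a² by testing p − a² for a perfect square:
  17: 17 − 1² = 16 = 4² ⇒ 17 = 1² + 4².
  89: 89 − 1² = 88, 89 − 2² = 85, 89 − 3² = 80, 89 − 4² = 73, 89 − 5² = 64 = 8² ⇒ 89 = 5² + 8².
  Combine using the Brahmagupta–Fibonacci identity (a² + b²)(c² + d²) = (ac − bd)² + (ad + bc)² = (ac + bd)² + (ad − bc)²:
  17 · 89 = 1513: from (1² + 4²)(5² + 8²), take (1·5 − 4·8, 1·8 + 4·5) = (5 − 32, 8 + 20) = (-27, 28); dropping signs (only squares matter) gives (27, 28); check 27² + 28² = 729 + 784 = 1513 ✓.
  Scale by k = 4: (4·27, 4·28) = (108, 112).
Step 4: Order so x ≤ y and verify: 108² + 112² = 11664 + 12544 = 24208 = n. ✓

n = 24208 = 108² + 112² (one valid representation with x ≤ y).


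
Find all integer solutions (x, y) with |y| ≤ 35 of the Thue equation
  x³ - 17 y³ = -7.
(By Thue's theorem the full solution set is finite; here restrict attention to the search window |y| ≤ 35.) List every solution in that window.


The equation is x³ - 17y³ = -7. For fixed y, x³ = 17·y³ − 7, so a solution requires the RHS to be a perfect cube.
Strategy: iterate y from -35 to 35, compute RHS = 17·y³ − 7, and check whether it is a (positive or negative) perfect cube.
Check small values of y:
  y = 0: RHS = -7 is not a perfect cube.
  y = 1: RHS = 10 is not a perfect cube.
  y = -1: RHS = -24 is not a perfect cube.
  y = 2: RHS = 129 is not a perfect cube.
  y = -2: RHS = -143 is not a perfect cube.
  y = 3: RHS = 452 is not a perfect cube.
  y = -3: RHS = -466 is not a perfect cube.
Continuing the search up to |y| = 35 finds no solutions either.
No (x, y) in the scanned range satisfies the equation.

No integer solutions with |y| ≤ 35.


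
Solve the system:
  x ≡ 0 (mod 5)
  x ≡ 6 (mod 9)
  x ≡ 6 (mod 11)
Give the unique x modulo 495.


Moduli 5, 9, 11 are pairwise coprime; by CRT there is a unique solution modulo M = 5 · 9 · 11 = 495.
Solve pairwise, accumulating the modulus:
  Start with x ≡ 0 (mod 5).
  Combine with x ≡ 6 (mod 9): since gcd(5, 9) = 1, we get a unique residue mod 45.
    Write x = 0 + 5·t and substitute into x ≡ 6 (mod 9): 5·t ≡ 6 − 0 = 6 (mod 9).
    The inverse of 5 mod 9 is 2 (since 5·2 = 10 = 1·9 + 1), so t ≡ 2·6 = 12 ≡ 3 (mod 9).
    Then x = 0 + 5·3 = 15, valid modulo lcm(5, 9) = 45: x ≡ 15 (mod 45).
  Combine with x ≡ 6 (mod 11): since gcd(45, 11) = 1, we get a unique residue mod 495.
    Write x = 15 + 45·t and substitute into x ≡ 6 (mod 11): 45·t ≡ 6 − 15 = -9 (mod 11).
    Reduce coefficients mod 11: 1·t ≡ 2 (mod 11).
    So t ≡ 2 (mod 11).
    Then x = 15 + 45·2 = 105, valid modulo lcm(45, 11) = 495: x ≡ 105 (mod 495).
Verify: 105 mod 5 = 0 ✓, 105 mod 9 = 6 ✓, 105 mod 11 = 6 ✓.

x ≡ 105 (mod 495).


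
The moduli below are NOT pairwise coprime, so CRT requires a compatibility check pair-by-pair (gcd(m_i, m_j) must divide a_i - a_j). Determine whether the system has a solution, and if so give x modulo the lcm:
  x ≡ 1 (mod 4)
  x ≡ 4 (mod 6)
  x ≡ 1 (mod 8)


Moduli 4, 6, 8 are not pairwise coprime, so CRT works modulo lcm(m_i) when all pairwise compatibility conditions hold.
Pairwise compatibility: gcd(m_i, m_j) must divide a_i - a_j for every pair.
Merge one congruence at a time:
  Start: x ≡ 1 (mod 4).
  Combine with x ≡ 4 (mod 6): gcd(4, 6) = 2, and 4 - 1 = 3 is NOT divisible by 2.
    ⇒ system is inconsistent (no integer solution).

No solution (the system is inconsistent).


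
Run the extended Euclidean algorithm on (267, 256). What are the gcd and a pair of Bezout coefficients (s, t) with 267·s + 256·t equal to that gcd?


Euclidean algorithm on (267, 256) — divide until remainder is 0:
  267 = 1 · 256 + 11
  256 = 23 · 11 + 3
  11 = 3 · 3 + 2
  3 = 1 · 2 + 1
  2 = 2 · 1 + 0
gcd(267, 256) = 1.
Track Bezout coefficients alongside the remainders: start with r₀ = 267 = a·1 + b·0 (s = 1, t = 0) and r₁ = 256 = a·0 + b·1 (s = 0, t = 1); each new remainder r_{k+1} = r_{k-1} − q_k·r_k inherits s_{k+1} = s_{k-1} − q_k·s_k, t_{k+1} = t_{k-1} − q_k·t_k, so r_k = a·s_k + b·t_k at every step:
  q = 1: r = 11, s = 1 − 1·0 = 1, t = 0 − 1·1 = -1  (check: 267·1 + 256·(-1) = 11)
  q = 23: r = 3, s = 0 − 23·1 = -23, t = 1 − 23·(-1) = 24  (check: 267·(-23) + 256·24 = 3)
  q = 3: r = 2, s = 1 − 3·(-23) = 70, t = -1 − 3·24 = -73  (check: 267·70 + 256·(-73) = 2)
  q = 1: r = 1, s = -23 − 1·70 = -93, t = 24 − 1·(-73) = 97  (check: 267·(-93) + 256·97 = 1)
The row with r = 1 (the gcd) gives the Bezout coefficients s = -93, t = 97.
Result: 267 · (-93) + 256 · (97) = 1.

gcd(267, 256) = 1; s = -93, t = 97 (check: 267·(-93) + 256·97 = 1).


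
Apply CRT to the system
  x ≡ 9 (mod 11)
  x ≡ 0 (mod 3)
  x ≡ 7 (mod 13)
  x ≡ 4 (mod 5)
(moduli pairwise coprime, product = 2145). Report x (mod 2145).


Product of moduli M = 11 · 3 · 13 · 5 = 2145.
Merge one congruence at a time:
  Start: x ≡ 9 (mod 11).
  Combine with x ≡ 0 (mod 3); new modulus lcm = 33.
    Write x = 9 + 11·t and substitute into x ≡ 0 (mod 3): 11·t ≡ 0 − 9 = -9 (mod 3).
    Reduce coefficients mod 3: 2·t ≡ 0 (mod 3).
    The inverse of 2 mod 3 is 2 (since 2·2 = 4 = 1·3 + 1), so t ≡ 2·0 = 0 ≡ 0 (mod 3).
    Then x = 9 + 11·0 = 9, valid modulo lcm(11, 3) = 33: x ≡ 9 (mod 33).
  Combine with x ≡ 7 (mod 13); new modulus lcm = 429.
    Write x = 9 + 33·t and substitute into x ≡ 7 (mod 13): 33·t ≡ 7 − 9 = -2 (mod 13).
    Reduce coefficients mod 13: 7·t ≡ 11 (mod 13).
    The inverse of 7 mod 13 is 2 (since 7·2 = 14 = 1·13 + 1), so t ≡ 2·11 = 22 ≡ 9 (mod 13).
    Then x = 9 + 33·9 = 306, valid modulo lcm(33, 13) = 429: x ≡ 306 (mod 429).
  Combine with x ≡ 4 (mod 5); new modulus lcm = 2145.
    Write x = 306 + 429·t and substitute into x ≡ 4 (mod 5): 429·t ≡ 4 − 306 = -302 (mod 5).
    Reduce coefficients mod 5: 4·t ≡ 3 (mod 5).
    The inverse of 4 mod 5 is 4 (since 4·4 = 16 = 3·5 + 1), so t ≡ 4·3 = 12 ≡ 2 (mod 5).
    Then x = 306 + 429·2 = 1164, valid modulo lcm(429, 5) = 2145: x ≡ 1164 (mod 2145).
Verify against each original: 1164 mod 11 = 9, 1164 mod 3 = 0, 1164 mod 13 = 7, 1164 mod 5 = 4.

x ≡ 1164 (mod 2145).


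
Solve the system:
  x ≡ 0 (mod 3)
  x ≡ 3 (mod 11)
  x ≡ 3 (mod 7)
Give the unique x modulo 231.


Moduli 3, 11, 7 are pairwise coprime; by CRT there is a unique solution modulo M = 3 · 11 · 7 = 231.
Solve pairwise, accumulating the modulus:
  Start with x ≡ 0 (mod 3).
  Combine with x ≡ 3 (mod 11): since gcd(3, 11) = 1, we get a unique residue mod 33.
    Write x = 0 + 3·t and substitute into x ≡ 3 (mod 11): 3·t ≡ 3 − 0 = 3 (mod 11).
    The inverse of 3 mod 11 is 4 (since 3·4 = 12 = 1·11 + 1), so t ≡ 4·3 = 12 ≡ 1 (mod 11).
    Then x = 0 + 3·1 = 3, valid modulo lcm(3, 11) = 33: x ≡ 3 (mod 33).
  Combine with x ≡ 3 (mod 7): since gcd(33, 7) = 1, we get a unique residue mod 231.
    Write x = 3 + 33·t and substitute into x ≡ 3 (mod 7): 33·t ≡ 3 − 3 = 0 (mod 7).
    Reduce coefficients mod 7: 5·t ≡ 0 (mod 7).
    The inverse of 5 mod 7 is 3 (since 5·3 = 15 = 2·7 + 1), so t ≡ 3·0 = 0 ≡ 0 (mod 7).
    Then x = 3 + 33·0 = 3, valid modulo lcm(33, 7) = 231: x ≡ 3 (mod 231).
Verify: 3 mod 3 = 0 ✓, 3 mod 11 = 3 ✓, 3 mod 7 = 3 ✓.

x ≡ 3 (mod 231).


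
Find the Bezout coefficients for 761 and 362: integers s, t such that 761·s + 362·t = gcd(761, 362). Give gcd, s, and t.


Euclidean algorithm on (761, 362) — divide until remainder is 0:
  761 = 2 · 362 + 37
  362 = 9 · 37 + 29
  37 = 1 · 29 + 8
  29 = 3 · 8 + 5
  8 = 1 · 5 + 3
  5 = 1 · 3 + 2
  3 = 1 · 2 + 1
  2 = 2 · 1 + 0
gcd(761, 362) = 1.
Track Bezout coefficients alongside the remainders: start with r₀ = 761 = a·1 + b·0 (s = 1, t = 0) and r₁ = 362 = a·0 + b·1 (s = 0, t = 1); each new remainder r_{k+1} = r_{k-1} − q_k·r_k inherits s_{k+1} = s_{k-1} − q_k·s_k, t_{k+1} = t_{k-1} − q_k·t_k, so r_k = a·s_k + b·t_k at every step:
  q = 2: r = 37, s = 1 − 2·0 = 1, t = 0 − 2·1 = -2  (check: 761·1 + 362·(-2) = 37)
  q = 9: r = 29, s = 0 − 9·1 = -9, t = 1 − 9·(-2) = 19  (check: 761·(-9) + 362·19 = 29)
  q = 1: r = 8, s = 1 − 1·(-9) = 10, t = -2 − 1·19 = -21  (check: 761·10 + 362·(-21) = 8)
  q = 3: r = 5, s = -9 − 3·10 = -39, t = 19 − 3·(-21) = 82  (check: 761·(-39) + 362·82 = 5)
  q = 1: r = 3, s = 10 − 1·(-39) = 49, t = -21 − 1·82 = -103  (check: 761·49 + 362·(-103) = 3)
  q = 1: r = 2, s = -39 − 1·49 = -88, t = 82 − 1·(-103) = 185  (check: 761·(-88) + 362·185 = 2)
  q = 1: r = 1, s = 49 − 1·(-88) = 137, t = -103 − 1·185 = -288  (check: 761·137 + 362·(-288) = 1)
The row with r = 1 (the gcd) gives the Bezout coefficients s = 137, t = -288.
Result: 761 · (137) + 362 · (-288) = 1.

gcd(761, 362) = 1; s = 137, t = -288 (check: 761·137 + 362·(-288) = 1).


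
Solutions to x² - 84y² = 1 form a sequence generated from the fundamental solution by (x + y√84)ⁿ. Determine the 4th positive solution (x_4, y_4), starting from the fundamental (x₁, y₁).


Step 1: Find the fundamental solution (x₁, y₁) of x² - 84y² = 1.
  Expand √84 as a continued fraction. a₀ = ⌊√84⌋ = 9; iterate m_{k+1} = d_k·a_k − m_k, d_{k+1} = (84 − m_{k+1}²)/d_k, a_{k+1} = ⌊(a₀ + m_{k+1})/d_{k+1}⌋ (starting m₀ = 0, d₀ = 1), with convergents p_k = a_k·p_{k-1} + p_{k-2}, q_k = a_k·q_{k-1} + q_{k-2} (p₋₁ = 1, q₋₁ = 0):
  k = 0: a₀ = 9; p₀/q₀ = 9/1; p₀² − 84·q₀² = 81 − 84 = -3.
  k = 1: m = 9, d = 3, a = ⌊(9 + 9)/3⌋ = 6; p/q = (6·9 + 1)/(6·1 + 0) = 55/6; p² − 84·q² = 3025 − 3024 = 1.
  The first convergent with p² − 84·q² = 1 gives the fundamental solution (x₁, y₁) = (55, 6).
Step 2: Apply the recurrence (x_{n+1}, y_{n+1}) = (x₁x_n + 84y₁y_n, x₁y_n + y₁x_n) repeatedly.
  From (x_1, y_1) = (55, 6): x_2 = 55·55 + 84·6·6 = 6049; y_2 = 55·6 + 6·55 = 660.
  From (x_2, y_2) = (6049, 660): x_3 = 55·6049 + 84·6·660 = 665335; y_3 = 55·660 + 6·6049 = 72594.
  From (x_3, y_3) = (665335, 72594): x_4 = 55·665335 + 84·6·72594 = 73180801; y_4 = 55·72594 + 6·665335 = 7984680.
Step 3: Verify x_4² - 84·y_4² = 5355429635001601 - 5355429635001600 = 1 (should be 1). ✓

(x_1, y_1) = (55, 6); (x_4, y_4) = (73180801, 7984680).


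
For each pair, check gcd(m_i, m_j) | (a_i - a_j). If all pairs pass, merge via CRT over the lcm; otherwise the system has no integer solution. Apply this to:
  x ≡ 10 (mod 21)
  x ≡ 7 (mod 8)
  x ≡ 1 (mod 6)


Moduli 21, 8, 6 are not pairwise coprime, so CRT works modulo lcm(m_i) when all pairwise compatibility conditions hold.
Pairwise compatibility: gcd(m_i, m_j) must divide a_i - a_j for every pair.
Merge one congruence at a time:
  Start: x ≡ 10 (mod 21).
  Combine with x ≡ 7 (mod 8): gcd(21, 8) = 1; 7 - 10 = -3, which IS divisible by 1, so compatible.
    Write x = 10 + 21·t and substitute into x ≡ 7 (mod 8): 21·t ≡ 7 − 10 = -3 (mod 8).
    Reduce coefficients mod 8: 5·t ≡ 5 (mod 8).
    The inverse of 5 mod 8 is 5 (since 5·5 = 25 = 3·8 + 1), so t ≡ 5·5 = 25 ≡ 1 (mod 8).
    Then x = 10 + 21·1 = 31, valid modulo lcm(21, 8) = 168: x ≡ 31 (mod 168).
  Combine with x ≡ 1 (mod 6): gcd(168, 6) = 6; 1 - 31 = -30, which IS divisible by 6, so compatible.
    Write x = 31 + 168·t and substitute into x ≡ 1 (mod 6): 168·t ≡ 1 − 31 = -30 (mod 6).
    Divide the congruence (and modulus) by g = 6: 28·t ≡ -5 (mod 1).
    Modulo 1 every t works; take t = 0.
    Then x = 31 + 168·0 = 31, valid modulo lcm(168, 6) = 168: x ≡ 31 (mod 168).
Verify: 31 mod 21 = 10, 31 mod 8 = 7, 31 mod 6 = 1.

x ≡ 31 (mod 168).


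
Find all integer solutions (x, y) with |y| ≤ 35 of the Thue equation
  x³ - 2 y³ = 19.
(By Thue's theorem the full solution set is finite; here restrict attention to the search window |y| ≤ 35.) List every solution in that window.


The equation is x³ - 2y³ = 19. For fixed y, x³ = 2·y³ + 19, so a solution requires the RHS to be a perfect cube.
Strategy: iterate y from -35 to 35, compute RHS = 2·y³ + 19, and check whether it is a (positive or negative) perfect cube.
Check small values of y:
  y = 0: RHS = 19 is not a perfect cube.
  y = 1: RHS = 21 is not a perfect cube.
  y = -1: RHS = 17 is not a perfect cube.
  y = 2: RHS = 35 is not a perfect cube.
  y = -2: RHS = 3 is not a perfect cube.
  y = 3: RHS = 73 is not a perfect cube.
  y = -3: RHS = -35 is not a perfect cube.
Continuing the search up to |y| = 35 finds no solutions either.
No (x, y) in the scanned range satisfies the equation.

No integer solutions with |y| ≤ 35.


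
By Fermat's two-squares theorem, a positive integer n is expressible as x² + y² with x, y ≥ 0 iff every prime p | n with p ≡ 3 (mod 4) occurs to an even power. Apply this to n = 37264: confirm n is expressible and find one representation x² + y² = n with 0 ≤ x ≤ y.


Step 1: Factor n = 37264 = 2^4 · 17 · 137.
Step 2: Check the mod-4 condition on each prime factor: 2 = 2 (special); 17 ≡ 1 (mod 4), exponent 1; 137 ≡ 1 (mod 4), exponent 1.
All primes ≡ 3 (mod 4) appear to even exponent (or don't appear), so by the two-squares theorem n IS expressible as a sum of two squares.
Step 3: Build a representation. Group n = k² · m with k = 4 and m = 17 · 137 = 2329 (a product of primes ≡ 1 (mod 4)); a representation of m scales to one of n via (k·x)² + (k·y)² = k²(x² + y²). Each prime p ≡ 1 (mod 4) is itself a sum of two squares; find a² by testing p − a² for a perfect square:
  17: 17 − 1² = 16 = 4² ⇒ 17 = 1² + 4².
  137: 137 − 1² = 136, 137 − 2² = 133, 137 − 3² = 128, 137 − 4² = 121 = 11² ⇒ 137 = 4² + 11².
  Combine using the Brahmagupta–Fibonacci identity (a² + b²)(c² + d²) = (ac − bd)² + (ad + bc)² = (ac + bd)² + (ad − bc)²:
  17 · 137 = 2329: from (1² + 4²)(4² + 11²), take (1·4 − 4·11, 1·11 + 4·4) = (4 − 44, 11 + 16) = (-40, 27); dropping signs (only squares matter) gives (40, 27); check 40² + 27² = 1600 + 729 = 2329 ✓.
  Scale by k = 4: (4·40, 4·27) = (160, 108).
Step 4: Order so x ≤ y and verify: 108² + 160² = 11664 + 25600 = 37264 = n. ✓

n = 37264 = 108² + 160² (one valid representation with x ≤ y).


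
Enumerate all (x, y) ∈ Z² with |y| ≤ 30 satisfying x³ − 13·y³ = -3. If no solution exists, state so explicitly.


The equation is x³ - 13y³ = -3. For fixed y, x³ = 13·y³ − 3, so a solution requires the RHS to be a perfect cube.
Strategy: iterate y from -30 to 30, compute RHS = 13·y³ − 3, and check whether it is a (positive or negative) perfect cube.
Check small values of y:
  y = 0: RHS = -3 is not a perfect cube.
  y = 1: RHS = 10 is not a perfect cube.
  y = -1: RHS = -16 is not a perfect cube.
  y = 2: RHS = 101 is not a perfect cube.
  y = -2: RHS = -107 is not a perfect cube.
  y = 3: RHS = 348 is not a perfect cube.
  y = -3: RHS = -354 is not a perfect cube.
Continuing the search up to |y| = 30 finds no solutions either.
No (x, y) in the scanned range satisfies the equation.

No integer solutions with |y| ≤ 30.


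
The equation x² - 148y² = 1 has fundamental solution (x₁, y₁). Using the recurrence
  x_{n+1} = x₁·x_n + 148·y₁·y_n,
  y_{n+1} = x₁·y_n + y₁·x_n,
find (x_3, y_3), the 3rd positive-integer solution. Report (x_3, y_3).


Step 1: Find the fundamental solution (x₁, y₁) of x² - 148y² = 1.
  Expand √148 as a continued fraction. a₀ = ⌊√148⌋ = 12; iterate m_{k+1} = d_k·a_k − m_k, d_{k+1} = (148 − m_{k+1}²)/d_k, a_{k+1} = ⌊(a₀ + m_{k+1})/d_{k+1}⌋ (starting m₀ = 0, d₀ = 1), with convergents p_k = a_k·p_{k-1} + p_{k-2}, q_k = a_k·q_{k-1} + q_{k-2} (p₋₁ = 1, q₋₁ = 0):
  k = 0: a₀ = 12; p₀/q₀ = 12/1; p₀² − 148·q₀² = 144 − 148 = -4.
  k = 1: m = 12, d = 4, a = ⌊(12 + 12)/4⌋ = 6; p/q = (6·12 + 1)/(6·1 + 0) = 73/6; p² − 148·q² = 5329 − 5328 = 1.
  The first convergent with p² − 148·q² = 1 gives the fundamental solution (x₁, y₁) = (73, 6).
Step 2: Apply the recurrence (x_{n+1}, y_{n+1}) = (x₁x_n + 148y₁y_n, x₁y_n + y₁x_n) repeatedly.
  From (x_1, y_1) = (73, 6): x_2 = 73·73 + 148·6·6 = 10657; y_2 = 73·6 + 6·73 = 876.
  From (x_2, y_2) = (10657, 876): x_3 = 73·10657 + 148·6·876 = 1555849; y_3 = 73·876 + 6·10657 = 127890.
Step 3: Verify x_3² - 148·y_3² = 2420666110801 - 2420666110800 = 1 (should be 1). ✓

(x_1, y_1) = (73, 6); (x_3, y_3) = (1555849, 127890).


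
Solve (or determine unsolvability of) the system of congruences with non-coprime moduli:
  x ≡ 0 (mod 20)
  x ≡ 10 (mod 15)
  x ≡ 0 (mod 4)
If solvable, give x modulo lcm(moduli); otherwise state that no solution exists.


Moduli 20, 15, 4 are not pairwise coprime, so CRT works modulo lcm(m_i) when all pairwise compatibility conditions hold.
Pairwise compatibility: gcd(m_i, m_j) must divide a_i - a_j for every pair.
Merge one congruence at a time:
  Start: x ≡ 0 (mod 20).
  Combine with x ≡ 10 (mod 15): gcd(20, 15) = 5; 10 - 0 = 10, which IS divisible by 5, so compatible.
    Write x = 0 + 20·t and substitute into x ≡ 10 (mod 15): 20·t ≡ 10 − 0 = 10 (mod 15).
    Divide the congruence (and modulus) by g = 5: 4·t ≡ 2 (mod 3).
    Reduce coefficients mod 3: 1·t ≡ 2 (mod 3).
    So t ≡ 2 (mod 3).
    Then x = 0 + 20·2 = 40, valid modulo lcm(20, 15) = 60: x ≡ 40 (mod 60).
  Combine with x ≡ 0 (mod 4): gcd(60, 4) = 4; 0 - 40 = -40, which IS divisible by 4, so compatible.
    Write x = 40 + 60·t and substitute into x ≡ 0 (mod 4): 60·t ≡ 0 − 40 = -40 (mod 4).
    Divide the congruence (and modulus) by g = 4: 15·t ≡ -10 (mod 1).
    Modulo 1 every t works; take t = 0.
    Then x = 40 + 60·0 = 40, valid modulo lcm(60, 4) = 60: x ≡ 40 (mod 60).
Verify: 40 mod 20 = 0, 40 mod 15 = 10, 40 mod 4 = 0.

x ≡ 40 (mod 60).


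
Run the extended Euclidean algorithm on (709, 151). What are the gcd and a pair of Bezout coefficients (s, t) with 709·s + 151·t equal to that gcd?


Euclidean algorithm on (709, 151) — divide until remainder is 0:
  709 = 4 · 151 + 105
  151 = 1 · 105 + 46
  105 = 2 · 46 + 13
  46 = 3 · 13 + 7
  13 = 1 · 7 + 6
  7 = 1 · 6 + 1
  6 = 6 · 1 + 0
gcd(709, 151) = 1.
Track Bezout coefficients alongside the remainders: start with r₀ = 709 = a·1 + b·0 (s = 1, t = 0) and r₁ = 151 = a·0 + b·1 (s = 0, t = 1); each new remainder r_{k+1} = r_{k-1} − q_k·r_k inherits s_{k+1} = s_{k-1} − q_k·s_k, t_{k+1} = t_{k-1} − q_k·t_k, so r_k = a·s_k + b·t_k at every step:
  q = 4: r = 105, s = 1 − 4·0 = 1, t = 0 − 4·1 = -4  (check: 709·1 + 151·(-4) = 105)
  q = 1: r = 46, s = 0 − 1·1 = -1, t = 1 − 1·(-4) = 5  (check: 709·(-1) + 151·5 = 46)
  q = 2: r = 13, s = 1 − 2·(-1) = 3, t = -4 − 2·5 = -14  (check: 709·3 + 151·(-14) = 13)
  q = 3: r = 7, s = -1 − 3·3 = -10, t = 5 − 3·(-14) = 47  (check: 709·(-10) + 151·47 = 7)
  q = 1: r = 6, s = 3 − 1·(-10) = 13, t = -14 − 1·47 = -61  (check: 709·13 + 151·(-61) = 6)
  q = 1: r = 1, s = -10 − 1·13 = -23, t = 47 − 1·(-61) = 108  (check: 709·(-23) + 151·108 = 1)
The row with r = 1 (the gcd) gives the Bezout coefficients s = -23, t = 108.
Result: 709 · (-23) + 151 · (108) = 1.

gcd(709, 151) = 1; s = -23, t = 108 (check: 709·(-23) + 151·108 = 1).


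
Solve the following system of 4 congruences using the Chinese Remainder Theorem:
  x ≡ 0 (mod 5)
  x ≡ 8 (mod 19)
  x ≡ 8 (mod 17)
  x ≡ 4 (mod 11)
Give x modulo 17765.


Product of moduli M = 5 · 19 · 17 · 11 = 17765.
Merge one congruence at a time:
  Start: x ≡ 0 (mod 5).
  Combine with x ≡ 8 (mod 19); new modulus lcm = 95.
    Write x = 0 + 5·t and substitute into x ≡ 8 (mod 19): 5·t ≡ 8 − 0 = 8 (mod 19).
    The inverse of 5 mod 19 is 4 (since 5·4 = 20 = 1·19 + 1), so t ≡ 4·8 = 32 ≡ 13 (mod 19).
    Then x = 0 + 5·13 = 65, valid modulo lcm(5, 19) = 95: x ≡ 65 (mod 95).
  Combine with x ≡ 8 (mod 17); new modulus lcm = 1615.
    Write x = 65 + 95·t and substitute into x ≡ 8 (mod 17): 95·t ≡ 8 − 65 = -57 (mod 17).
    Reduce coefficients mod 17: 10·t ≡ 11 (mod 17).
    The inverse of 10 mod 17 is 12 (since 10·12 = 120 = 7·17 + 1), so t ≡ 12·11 = 132 ≡ 13 (mod 17).
    Then x = 65 + 95·13 = 1300, valid modulo lcm(95, 17) = 1615: x ≡ 1300 (mod 1615).
  Combine with x ≡ 4 (mod 11); new modulus lcm = 17765.
    Write x = 1300 + 1615·t and substitute into x ≡ 4 (mod 11): 1615·t ≡ 4 − 1300 = -1296 (mod 11).
    Reduce coefficients mod 11: 9·t ≡ 2 (mod 11).
    The inverse of 9 mod 11 is 5 (since 9·5 = 45 = 4·11 + 1), so t ≡ 5·2 = 10 ≡ 10 (mod 11).
    Then x = 1300 + 1615·10 = 17450, valid modulo lcm(1615, 11) = 17765: x ≡ 17450 (mod 17765).
Verify against each original: 17450 mod 5 = 0, 17450 mod 19 = 8, 17450 mod 17 = 8, 17450 mod 11 = 4.

x ≡ 17450 (mod 17765).


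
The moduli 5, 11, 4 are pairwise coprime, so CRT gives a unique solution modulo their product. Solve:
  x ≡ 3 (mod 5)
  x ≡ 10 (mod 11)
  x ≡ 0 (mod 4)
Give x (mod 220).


Moduli 5, 11, 4 are pairwise coprime; by CRT there is a unique solution modulo M = 5 · 11 · 4 = 220.
Solve pairwise, accumulating the modulus:
  Start with x ≡ 3 (mod 5).
  Combine with x ≡ 10 (mod 11): since gcd(5, 11) = 1, we get a unique residue mod 55.
    Write x = 3 + 5·t and substitute into x ≡ 10 (mod 11): 5·t ≡ 10 − 3 = 7 (mod 11).
    The inverse of 5 mod 11 is 9 (since 5·9 = 45 = 4·11 + 1), so t ≡ 9·7 = 63 ≡ 8 (mod 11).
    Then x = 3 + 5·8 = 43, valid modulo lcm(5, 11) = 55: x ≡ 43 (mod 55).
  Combine with x ≡ 0 (mod 4): since gcd(55, 4) = 1, we get a unique residue mod 220.
    Write x = 43 + 55·t and substitute into x ≡ 0 (mod 4): 55·t ≡ 0 − 43 = -43 (mod 4).
    Reduce coefficients mod 4: 3·t ≡ 1 (mod 4).
    The inverse of 3 mod 4 is 3 (since 3·3 = 9 = 2·4 + 1), so t ≡ 3·1 = 3 ≡ 3 (mod 4).
    Then x = 43 + 55·3 = 208, valid modulo lcm(55, 4) = 220: x ≡ 208 (mod 220).
Verify: 208 mod 5 = 3 ✓, 208 mod 11 = 10 ✓, 208 mod 4 = 0 ✓.

x ≡ 208 (mod 220).


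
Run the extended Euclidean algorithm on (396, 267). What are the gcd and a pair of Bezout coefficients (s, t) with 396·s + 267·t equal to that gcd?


Euclidean algorithm on (396, 267) — divide until remainder is 0:
  396 = 1 · 267 + 129
  267 = 2 · 129 + 9
  129 = 14 · 9 + 3
  9 = 3 · 3 + 0
gcd(396, 267) = 3.
Track Bezout coefficients alongside the remainders: start with r₀ = 396 = a·1 + b·0 (s = 1, t = 0) and r₁ = 267 = a·0 + b·1 (s = 0, t = 1); each new remainder r_{k+1} = r_{k-1} − q_k·r_k inherits s_{k+1} = s_{k-1} − q_k·s_k, t_{k+1} = t_{k-1} − q_k·t_k, so r_k = a·s_k + b·t_k at every step:
  q = 1: r = 129, s = 1 − 1·0 = 1, t = 0 − 1·1 = -1  (check: 396·1 + 267·(-1) = 129)
  q = 2: r = 9, s = 0 − 2·1 = -2, t = 1 − 2·(-1) = 3  (check: 396·(-2) + 267·3 = 9)
  q = 14: r = 3, s = 1 − 14·(-2) = 29, t = -1 − 14·3 = -43  (check: 396·29 + 267·(-43) = 3)
The row with r = 3 (the gcd) gives the Bezout coefficients s = 29, t = -43.
Result: 396 · (29) + 267 · (-43) = 3.

gcd(396, 267) = 3; s = 29, t = -43 (check: 396·29 + 267·(-43) = 3).


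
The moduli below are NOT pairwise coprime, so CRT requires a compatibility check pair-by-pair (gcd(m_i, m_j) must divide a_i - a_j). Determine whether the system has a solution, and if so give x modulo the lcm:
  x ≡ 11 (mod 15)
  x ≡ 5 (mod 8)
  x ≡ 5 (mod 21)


Moduli 15, 8, 21 are not pairwise coprime, so CRT works modulo lcm(m_i) when all pairwise compatibility conditions hold.
Pairwise compatibility: gcd(m_i, m_j) must divide a_i - a_j for every pair.
Merge one congruence at a time:
  Start: x ≡ 11 (mod 15).
  Combine with x ≡ 5 (mod 8): gcd(15, 8) = 1; 5 - 11 = -6, which IS divisible by 1, so compatible.
    Write x = 11 + 15·t and substitute into x ≡ 5 (mod 8): 15·t ≡ 5 − 11 = -6 (mod 8).
    Reduce coefficients mod 8: 7·t ≡ 2 (mod 8).
    The inverse of 7 mod 8 is 7 (since 7·7 = 49 = 6·8 + 1), so t ≡ 7·2 = 14 ≡ 6 (mod 8).
    Then x = 11 + 15·6 = 101, valid modulo lcm(15, 8) = 120: x ≡ 101 (mod 120).
  Combine with x ≡ 5 (mod 21): gcd(120, 21) = 3; 5 - 101 = -96, which IS divisible by 3, so compatible.
    Write x = 101 + 120·t and substitute into x ≡ 5 (mod 21): 120·t ≡ 5 − 101 = -96 (mod 21).
    Divide the congruence (and modulus) by g = 3: 40·t ≡ -32 (mod 7).
    Reduce coefficients mod 7: 5·t ≡ 3 (mod 7).
    The inverse of 5 mod 7 is 3 (since 5·3 = 15 = 2·7 + 1), so t ≡ 3·3 = 9 ≡ 2 (mod 7).
    Then x = 101 + 120·2 = 341, valid modulo lcm(120, 21) = 840: x ≡ 341 (mod 840).
Verify: 341 mod 15 = 11, 341 mod 8 = 5, 341 mod 21 = 5.

x ≡ 341 (mod 840).


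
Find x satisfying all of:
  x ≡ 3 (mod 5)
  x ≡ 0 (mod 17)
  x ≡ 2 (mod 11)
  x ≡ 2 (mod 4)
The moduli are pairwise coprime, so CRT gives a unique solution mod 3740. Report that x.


Product of moduli M = 5 · 17 · 11 · 4 = 3740.
Merge one congruence at a time:
  Start: x ≡ 3 (mod 5).
  Combine with x ≡ 0 (mod 17); new modulus lcm = 85.
    Write x = 3 + 5·t and substitute into x ≡ 0 (mod 17): 5·t ≡ 0 − 3 = -3 (mod 17).
    Reduce coefficients mod 17: 5·t ≡ 14 (mod 17).
    The inverse of 5 mod 17 is 7 (since 5·7 = 35 = 2·17 + 1), so t ≡ 7·14 = 98 ≡ 13 (mod 17).
    Then x = 3 + 5·13 = 68, valid modulo lcm(5, 17) = 85: x ≡ 68 (mod 85).
  Combine with x ≡ 2 (mod 11); new modulus lcm = 935.
    Write x = 68 + 85·t and substitute into x ≡ 2 (mod 11): 85·t ≡ 2 − 68 = -66 (mod 11).
    Reduce coefficients mod 11: 8·t ≡ 0 (mod 11).
    The inverse of 8 mod 11 is 7 (since 8·7 = 56 = 5·11 + 1), so t ≡ 7·0 = 0 ≡ 0 (mod 11).
    Then x = 68 + 85·0 = 68, valid modulo lcm(85, 11) = 935: x ≡ 68 (mod 935).
  Combine with x ≡ 2 (mod 4); new modulus lcm = 3740.
    Write x = 68 + 935·t and substitute into x ≡ 2 (mod 4): 935·t ≡ 2 − 68 = -66 (mod 4).
    Reduce coefficients mod 4: 3·t ≡ 2 (mod 4).
    The inverse of 3 mod 4 is 3 (since 3·3 = 9 = 2·4 + 1), so t ≡ 3·2 = 6 ≡ 2 (mod 4).
    Then x = 68 + 935·2 = 1938, valid modulo lcm(935, 4) = 3740: x ≡ 1938 (mod 3740).
Verify against each original: 1938 mod 5 = 3, 1938 mod 17 = 0, 1938 mod 11 = 2, 1938 mod 4 = 2.

x ≡ 1938 (mod 3740).


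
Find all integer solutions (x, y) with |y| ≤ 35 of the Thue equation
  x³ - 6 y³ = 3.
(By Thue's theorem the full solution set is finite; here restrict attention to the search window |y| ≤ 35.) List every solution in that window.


The equation is x³ - 6y³ = 3. For fixed y, x³ = 6·y³ + 3, so a solution requires the RHS to be a perfect cube.
Strategy: iterate y from -35 to 35, compute RHS = 6·y³ + 3, and check whether it is a (positive or negative) perfect cube.
Check small values of y:
  y = 0: RHS = 3 is not a perfect cube.
  y = 1: RHS = 9 is not a perfect cube.
  y = -1: RHS = -3 is not a perfect cube.
  y = 2: RHS = 51 is not a perfect cube.
  y = -2: RHS = -45 is not a perfect cube.
  y = 3: RHS = 165 is not a perfect cube.
  y = -3: RHS = -159 is not a perfect cube.
Continuing the search up to |y| = 35 finds no solutions either.
No (x, y) in the scanned range satisfies the equation.

No integer solutions with |y| ≤ 35.


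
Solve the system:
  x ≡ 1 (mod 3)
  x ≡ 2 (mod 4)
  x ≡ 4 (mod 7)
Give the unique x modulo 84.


Moduli 3, 4, 7 are pairwise coprime; by CRT there is a unique solution modulo M = 3 · 4 · 7 = 84.
Solve pairwise, accumulating the modulus:
  Start with x ≡ 1 (mod 3).
  Combine with x ≡ 2 (mod 4): since gcd(3, 4) = 1, we get a unique residue mod 12.
    Write x = 1 + 3·t and substitute into x ≡ 2 (mod 4): 3·t ≡ 2 − 1 = 1 (mod 4).
    The inverse of 3 mod 4 is 3 (since 3·3 = 9 = 2·4 + 1), so t ≡ 3·1 = 3 ≡ 3 (mod 4).
    Then x = 1 + 3·3 = 10, valid modulo lcm(3, 4) = 12: x ≡ 10 (mod 12).
  Combine with x ≡ 4 (mod 7): since gcd(12, 7) = 1, we get a unique residue mod 84.
    Write x = 10 + 12·t and substitute into x ≡ 4 (mod 7): 12·t ≡ 4 − 10 = -6 (mod 7).
    Reduce coefficients mod 7: 5·t ≡ 1 (mod 7).
    The inverse of 5 mod 7 is 3 (since 5·3 = 15 = 2·7 + 1), so t ≡ 3·1 = 3 ≡ 3 (mod 7).
    Then x = 10 + 12·3 = 46, valid modulo lcm(12, 7) = 84: x ≡ 46 (mod 84).
Verify: 46 mod 3 = 1 ✓, 46 mod 4 = 2 ✓, 46 mod 7 = 4 ✓.

x ≡ 46 (mod 84).


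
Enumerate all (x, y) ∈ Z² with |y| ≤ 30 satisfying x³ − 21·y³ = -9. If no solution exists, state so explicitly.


The equation is x³ - 21y³ = -9. For fixed y, x³ = 21·y³ − 9, so a solution requires the RHS to be a perfect cube.
Strategy: iterate y from -30 to 30, compute RHS = 21·y³ − 9, and check whether it is a (positive or negative) perfect cube.
Check small values of y:
  y = 0: RHS = -9 is not a perfect cube.
  y = 1: RHS = 12 is not a perfect cube.
  y = -1: RHS = -30 is not a perfect cube.
  y = 2: RHS = 159 is not a perfect cube.
  y = -2: RHS = -177 is not a perfect cube.
  y = 3: RHS = 558 is not a perfect cube.
  y = -3: RHS = -576 is not a perfect cube.
Continuing the search up to |y| = 30 finds no solutions either.
No (x, y) in the scanned range satisfies the equation.

No integer solutions with |y| ≤ 30.


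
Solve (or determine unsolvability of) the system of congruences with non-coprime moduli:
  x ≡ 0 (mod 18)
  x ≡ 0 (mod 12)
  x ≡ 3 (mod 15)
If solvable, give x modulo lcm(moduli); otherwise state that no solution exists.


Moduli 18, 12, 15 are not pairwise coprime, so CRT works modulo lcm(m_i) when all pairwise compatibility conditions hold.
Pairwise compatibility: gcd(m_i, m_j) must divide a_i - a_j for every pair.
Merge one congruence at a time:
  Start: x ≡ 0 (mod 18).
  Combine with x ≡ 0 (mod 12): gcd(18, 12) = 6; 0 - 0 = 0, which IS divisible by 6, so compatible.
    Write x = 0 + 18·t and substitute into x ≡ 0 (mod 12): 18·t ≡ 0 − 0 = 0 (mod 12).
    Divide the congruence (and modulus) by g = 6: 3·t ≡ 0 (mod 2).
    Reduce coefficients mod 2: 1·t ≡ 0 (mod 2).
    So t ≡ 0 (mod 2).
    Then x = 0 + 18·0 = 0, valid modulo lcm(18, 12) = 36: x ≡ 0 (mod 36).
  Combine with x ≡ 3 (mod 15): gcd(36, 15) = 3; 3 - 0 = 3, which IS divisible by 3, so compatible.
    Write x = 0 + 36·t and substitute into x ≡ 3 (mod 15): 36·t ≡ 3 − 0 = 3 (mod 15).
    Divide the congruence (and modulus) by g = 3: 12·t ≡ 1 (mod 5).
    Reduce coefficients mod 5: 2·t ≡ 1 (mod 5).
    The inverse of 2 mod 5 is 3 (since 2·3 = 6 = 1·5 + 1), so t ≡ 3·1 = 3 ≡ 3 (mod 5).
    Then x = 0 + 36·3 = 108, valid modulo lcm(36, 15) = 180: x ≡ 108 (mod 180).
Verify: 108 mod 18 = 0, 108 mod 12 = 0, 108 mod 15 = 3.

x ≡ 108 (mod 180).


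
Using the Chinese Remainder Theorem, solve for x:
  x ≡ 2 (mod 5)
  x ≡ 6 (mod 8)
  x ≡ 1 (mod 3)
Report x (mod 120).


Moduli 5, 8, 3 are pairwise coprime; by CRT there is a unique solution modulo M = 5 · 8 · 3 = 120.
Solve pairwise, accumulating the modulus:
  Start with x ≡ 2 (mod 5).
  Combine with x ≡ 6 (mod 8): since gcd(5, 8) = 1, we get a unique residue mod 40.
    Write x = 2 + 5·t and substitute into x ≡ 6 (mod 8): 5·t ≡ 6 − 2 = 4 (mod 8).
    The inverse of 5 mod 8 is 5 (since 5·5 = 25 = 3·8 + 1), so t ≡ 5·4 = 20 ≡ 4 (mod 8).
    Then x = 2 + 5·4 = 22, valid modulo lcm(5, 8) = 40: x ≡ 22 (mod 40).
  Combine with x ≡ 1 (mod 3): since gcd(40, 3) = 1, we get a unique residue mod 120.
    Write x = 22 + 40·t and substitute into x ≡ 1 (mod 3): 40·t ≡ 1 − 22 = -21 (mod 3).
    Reduce coefficients mod 3: 1·t ≡ 0 (mod 3).
    So t ≡ 0 (mod 3).
    Then x = 22 + 40·0 = 22, valid modulo lcm(40, 3) = 120: x ≡ 22 (mod 120).
Verify: 22 mod 5 = 2 ✓, 22 mod 8 = 6 ✓, 22 mod 3 = 1 ✓.

x ≡ 22 (mod 120).


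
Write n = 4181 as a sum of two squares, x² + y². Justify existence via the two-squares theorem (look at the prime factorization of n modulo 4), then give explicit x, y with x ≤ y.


Step 1: Factor n = 4181 = 37 · 113.
Step 2: Check the mod-4 condition on each prime factor: 37 ≡ 1 (mod 4), exponent 1; 113 ≡ 1 (mod 4), exponent 1.
All primes ≡ 3 (mod 4) appear to even exponent (or don't appear), so by the two-squares theorem n IS expressible as a sum of two squares.
Step 3: Build a representation. Here n = 37 · 113 is a product of primes ≡ 1 (mod 4). Each prime p ≡ 1 (mod 4) is itself a sum of two squares; find a² by testing p − a² for a perfect square:
  37: 37 − 1² = 36 = 6² ⇒ 37 = 1² + 6².
  113: 113 − 1² = 112, 113 − 2² = 109, 113 − 3² = 104, 113 − 4² = 97, 113 − 5² = 88, 113 − 6² = 77, 113 − 7² = 64 = 8² ⇒ 113 = 7² + 8².
  Combine using the Brahmagupta–Fibonacci identity (a² + b²)(c² + d²) = (ac − bd)² + (ad + bc)² = (ac + bd)² + (ad − bc)²:
  37 · 113 = 4181: from (1² + 6²)(7² + 8²), take (1·7 − 6·8, 1·8 + 6·7) = (7 − 48, 8 + 42) = (-41, 50); dropping signs (only squares matter) gives (41, 50); check 41² + 50² = 1681 + 2500 = 4181 ✓.
Step 4: Order so x ≤ y and verify: 41² + 50² = 1681 + 2500 = 4181 = n. ✓

n = 4181 = 41² + 50² (one valid representation with x ≤ y).


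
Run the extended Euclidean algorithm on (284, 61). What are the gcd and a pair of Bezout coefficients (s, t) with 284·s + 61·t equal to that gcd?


Euclidean algorithm on (284, 61) — divide until remainder is 0:
  284 = 4 · 61 + 40
  61 = 1 · 40 + 21
  40 = 1 · 21 + 19
  21 = 1 · 19 + 2
  19 = 9 · 2 + 1
  2 = 2 · 1 + 0
gcd(284, 61) = 1.
Track Bezout coefficients alongside the remainders: start with r₀ = 284 = a·1 + b·0 (s = 1, t = 0) and r₁ = 61 = a·0 + b·1 (s = 0, t = 1); each new remainder r_{k+1} = r_{k-1} − q_k·r_k inherits s_{k+1} = s_{k-1} − q_k·s_k, t_{k+1} = t_{k-1} − q_k·t_k, so r_k = a·s_k + b·t_k at every step:
  q = 4: r = 40, s = 1 − 4·0 = 1, t = 0 − 4·1 = -4  (check: 284·1 + 61·(-4) = 40)
  q = 1: r = 21, s = 0 − 1·1 = -1, t = 1 − 1·(-4) = 5  (check: 284·(-1) + 61·5 = 21)
  q = 1: r = 19, s = 1 − 1·(-1) = 2, t = -4 − 1·5 = -9  (check: 284·2 + 61·(-9) = 19)
  q = 1: r = 2, s = -1 − 1·2 = -3, t = 5 − 1·(-9) = 14  (check: 284·(-3) + 61·14 = 2)
  q = 9: r = 1, s = 2 − 9·(-3) = 29, t = -9 − 9·14 = -135  (check: 284·29 + 61·(-135) = 1)
The row with r = 1 (the gcd) gives the Bezout coefficients s = 29, t = -135.
Result: 284 · (29) + 61 · (-135) = 1.

gcd(284, 61) = 1; s = 29, t = -135 (check: 284·29 + 61·(-135) = 1).


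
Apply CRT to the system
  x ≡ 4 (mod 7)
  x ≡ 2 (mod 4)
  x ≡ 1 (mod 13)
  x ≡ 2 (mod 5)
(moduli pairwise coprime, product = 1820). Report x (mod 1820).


Product of moduli M = 7 · 4 · 13 · 5 = 1820.
Merge one congruence at a time:
  Start: x ≡ 4 (mod 7).
  Combine with x ≡ 2 (mod 4); new modulus lcm = 28.
    Write x = 4 + 7·t and substitute into x ≡ 2 (mod 4): 7·t ≡ 2 − 4 = -2 (mod 4).
    Reduce coefficients mod 4: 3·t ≡ 2 (mod 4).
    The inverse of 3 mod 4 is 3 (since 3·3 = 9 = 2·4 + 1), so t ≡ 3·2 = 6 ≡ 2 (mod 4).
    Then x = 4 + 7·2 = 18, valid modulo lcm(7, 4) = 28: x ≡ 18 (mod 28).
  Combine with x ≡ 1 (mod 13); new modulus lcm = 364.
    Write x = 18 + 28·t and substitute into x ≡ 1 (mod 13): 28·t ≡ 1 − 18 = -17 (mod 13).
    Reduce coefficients mod 13: 2·t ≡ 9 (mod 13).
    The inverse of 2 mod 13 is 7 (since 2·7 = 14 = 1·13 + 1), so t ≡ 7·9 = 63 ≡ 11 (mod 13).
    Then x = 18 + 28·11 = 326, valid modulo lcm(28, 13) = 364: x ≡ 326 (mod 364).
  Combine with x ≡ 2 (mod 5); new modulus lcm = 1820.
    Write x = 326 + 364·t and substitute into x ≡ 2 (mod 5): 364·t ≡ 2 − 326 = -324 (mod 5).
    Reduce coefficients mod 5: 4·t ≡ 1 (mod 5).
    The inverse of 4 mod 5 is 4 (since 4·4 = 16 = 3·5 + 1), so t ≡ 4·1 = 4 ≡ 4 (mod 5).
    Then x = 326 + 364·4 = 1782, valid modulo lcm(364, 5) = 1820: x ≡ 1782 (mod 1820).
Verify against each original: 1782 mod 7 = 4, 1782 mod 4 = 2, 1782 mod 13 = 1, 1782 mod 5 = 2.

x ≡ 1782 (mod 1820).


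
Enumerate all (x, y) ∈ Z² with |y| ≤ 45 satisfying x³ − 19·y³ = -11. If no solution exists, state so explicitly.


The equation is x³ - 19y³ = -11. For fixed y, x³ = 19·y³ − 11, so a solution requires the RHS to be a perfect cube.
Strategy: iterate y from -45 to 45, compute RHS = 19·y³ − 11, and check whether it is a (positive or negative) perfect cube.
Check small values of y:
  y = 0: RHS = -11 is not a perfect cube.
  y = 1: RHS = 8 = (2)³ ⇒ x = 2 works.
  y = -1: RHS = -30 is not a perfect cube.
  y = 2: RHS = 141 is not a perfect cube.
  y = -2: RHS = -163 is not a perfect cube.
  y = 3: RHS = 502 is not a perfect cube.
  y = -3: RHS = -524 is not a perfect cube.
Continuing the search up to |y| = 45 finds no further solutions beyond those listed.
Collected solutions: (2, 1).

Solutions (with |y| ≤ 45): (2, 1).
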